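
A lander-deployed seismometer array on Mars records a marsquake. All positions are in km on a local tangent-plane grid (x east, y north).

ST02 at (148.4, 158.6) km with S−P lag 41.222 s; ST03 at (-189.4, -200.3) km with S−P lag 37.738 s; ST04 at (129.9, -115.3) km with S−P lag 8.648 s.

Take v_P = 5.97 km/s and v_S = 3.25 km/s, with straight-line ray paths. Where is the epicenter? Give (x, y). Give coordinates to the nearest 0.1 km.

(68.9, -124.5)

Distance from S−P lag: d = Δt · v_P v_S / (v_P − v_S) = Δt · (5.97·3.25)/(5.97−3.25) ≈ 7.1333·Δt.
So d_ST02 = 294.05, d_ST03 = 269.20, d_ST04 = 61.69 km.
Circle about each station: (x − 148.4)² + (y − 158.6)² = 294.05²; (x + 189.4)² + (y + 200.3)² = 269.20²; (x − 129.9)² + (y + 115.3)² = 61.69².
Subtracting pairs of circle equations eliminates x²+y² and gives linear equations (the radical axes):
-675.6 x − 717.8 y = 42812.69
-37.0 x − 547.8 y = 65651.33
Solving the 2×2 system: x ≈ 68.9, y ≈ -124.5 km.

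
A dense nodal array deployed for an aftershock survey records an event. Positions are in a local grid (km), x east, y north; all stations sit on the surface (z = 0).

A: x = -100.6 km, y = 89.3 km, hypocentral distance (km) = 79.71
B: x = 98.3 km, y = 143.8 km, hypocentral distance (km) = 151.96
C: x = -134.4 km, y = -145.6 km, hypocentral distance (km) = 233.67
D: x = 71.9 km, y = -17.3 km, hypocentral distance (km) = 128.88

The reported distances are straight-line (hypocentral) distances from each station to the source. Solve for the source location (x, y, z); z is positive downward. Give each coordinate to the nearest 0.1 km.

x ≈ -28.2 km, y ≈ 61.7 km, depth ≈ 18.7 km

Each station gives a sphere (x−x_i)² + (y−y_i)² + z² = d_i² (stations at z=0).
Subtracting the A sphere from B and C: z² cancels, leaving linear equations in x and y:
397.8 x + 109.0 y = -4491.68
-67.6 x − 469.8 y = -27080.11
Solving: x ≈ -28.197, y ≈ 61.699 km (keep extra digits for the depth step; rounded: -28.2, 61.7).
Then from the A sphere: z² = 79.71² − (x + 100.6)² − (y − 89.3)² with x = -28.197, y = 61.699, so z ≈ 18.700 ≈ 18.7 km.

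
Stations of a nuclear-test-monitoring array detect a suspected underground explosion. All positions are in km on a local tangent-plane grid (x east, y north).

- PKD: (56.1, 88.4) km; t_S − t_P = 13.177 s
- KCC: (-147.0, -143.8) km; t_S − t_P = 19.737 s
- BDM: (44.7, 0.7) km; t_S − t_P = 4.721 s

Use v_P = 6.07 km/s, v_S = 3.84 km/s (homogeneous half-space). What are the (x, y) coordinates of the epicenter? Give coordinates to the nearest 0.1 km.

(35.6, -47.8)

Distance from S−P lag: d = Δt · v_P v_S / (v_P − v_S) = Δt · (6.07·3.84)/(6.07−3.84) ≈ 10.4524·Δt.
So d_PKD = 137.73, d_KCC = 206.30, d_BDM = 49.35 km.
Circle about each station: (x − 56.1)² + (y − 88.4)² = 137.73²; (x + 147.0)² + (y + 143.8)² = 206.30²; (x − 44.7)² + (y − 0.7)² = 49.35².
Subtracting the PKD equation from the KCC and BDM equations removes the quadratic terms:
-406.2 x − 464.4 y = 7735.53
-22.8 x − 175.4 y = 7570.94
Solving the 2×2 system: x ≈ 35.6, y ≈ -47.8 km.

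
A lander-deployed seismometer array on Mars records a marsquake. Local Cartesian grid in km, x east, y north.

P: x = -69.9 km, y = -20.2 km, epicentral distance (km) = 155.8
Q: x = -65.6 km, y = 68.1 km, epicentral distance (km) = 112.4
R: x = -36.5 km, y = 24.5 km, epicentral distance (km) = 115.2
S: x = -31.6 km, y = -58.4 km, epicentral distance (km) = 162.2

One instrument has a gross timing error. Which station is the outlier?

R

Solve using three stations at a time. Using P, Q, S (subtract circle equations pairwise → linear system) gives (x, y) ≈ (46.0, 84.3).
Distances from that point to each station vs reported:
  P: calculated 156.1 vs reported 155.8 → residual 0.3 km
  Q: calculated 112.8 vs reported 112.4 → residual 0.4 km
  R: calculated 101.9 vs reported 115.2 → residual 13.3 km
  S: calculated 162.4 vs reported 162.2 → residual 0.2 km
P, Q, S are mutually consistent (residuals ≈ 0); R is off by 13.3 km.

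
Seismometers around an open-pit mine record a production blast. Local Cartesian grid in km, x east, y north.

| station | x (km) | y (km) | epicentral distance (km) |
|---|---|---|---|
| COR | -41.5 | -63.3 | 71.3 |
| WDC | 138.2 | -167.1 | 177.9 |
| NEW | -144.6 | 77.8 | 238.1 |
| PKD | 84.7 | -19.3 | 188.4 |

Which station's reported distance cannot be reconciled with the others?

PKD

Solve using three stations at a time. Using COR, WDC, NEW (subtract circle equations pairwise → linear system) gives (x, y) ≈ (-36.7, -134.4).
Distances from that point to each station vs reported:
  COR: calculated 71.3 vs reported 71.3 → residual 0.0 km
  WDC: calculated 177.9 vs reported 177.9 → residual 0.0 km
  NEW: calculated 238.1 vs reported 238.1 → residual 0.0 km
  PKD: calculated 167.3 vs reported 188.4 → residual 21.1 km
COR, WDC, NEW are mutually consistent (residuals ≈ 0); PKD is off by 21.1 km.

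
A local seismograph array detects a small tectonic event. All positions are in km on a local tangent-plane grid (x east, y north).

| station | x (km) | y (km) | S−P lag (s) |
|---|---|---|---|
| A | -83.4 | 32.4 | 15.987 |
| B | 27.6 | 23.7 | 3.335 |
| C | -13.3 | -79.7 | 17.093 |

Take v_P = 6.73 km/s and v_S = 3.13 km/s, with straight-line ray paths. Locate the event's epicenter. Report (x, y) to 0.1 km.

Distance from S−P lag: d = Δt · v_P v_S / (v_P − v_S) = Δt · (6.73·3.13)/(6.73−3.13) ≈ 5.8514·Δt.
So d_A = 93.55, d_B = 19.51, d_C = 100.02 km.
Circle about each station: (x + 83.4)² + (y − 32.4)² = 93.55²; (x − 27.6)² + (y − 23.7)² = 19.51²; (x + 13.3)² + (y + 79.7)² = 100.02².
Subtracting pairs of circle equations eliminates x²+y² and gives linear equations (the radical axes):
222.0 x − 17.4 y = 1689.09
140.2 x − 224.2 y = -2728.74
Solving the 2×2 system: x ≈ 9.0, y ≈ 17.8 km.
Check against A (with the unrounded x, y): √((x + 83.4)²+(y − 32.4)²) = 93.55 ≈ 93.55 km. ✓

x ≈ 9.0 km, y ≈ 17.8 km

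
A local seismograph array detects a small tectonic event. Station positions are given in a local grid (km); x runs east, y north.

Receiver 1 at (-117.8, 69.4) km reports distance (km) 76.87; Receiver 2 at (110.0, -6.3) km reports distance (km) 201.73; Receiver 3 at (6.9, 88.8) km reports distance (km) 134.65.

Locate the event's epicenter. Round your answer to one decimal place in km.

Circle about each station: (x + 117.8)² + (y − 69.4)² = 76.87²; (x − 110.0)² + (y + 6.3)² = 201.73²; (x − 6.9)² + (y − 88.8)² = 134.65².
Subtracting pairs of circle equations eliminates x²+y² and gives linear equations (the radical axes):
455.6 x − 151.4 y = -41339.51
249.4 x + 38.8 y = -22981.78
Solving the 2×2 system: x ≈ -91.7, y ≈ -2.9 km.
Check against Receiver 1 (with the unrounded x, y): √((x + 117.8)²+(y − 69.4)²) = 76.86 ≈ 76.87 km. ✓

-91.7 km east, -2.9 km north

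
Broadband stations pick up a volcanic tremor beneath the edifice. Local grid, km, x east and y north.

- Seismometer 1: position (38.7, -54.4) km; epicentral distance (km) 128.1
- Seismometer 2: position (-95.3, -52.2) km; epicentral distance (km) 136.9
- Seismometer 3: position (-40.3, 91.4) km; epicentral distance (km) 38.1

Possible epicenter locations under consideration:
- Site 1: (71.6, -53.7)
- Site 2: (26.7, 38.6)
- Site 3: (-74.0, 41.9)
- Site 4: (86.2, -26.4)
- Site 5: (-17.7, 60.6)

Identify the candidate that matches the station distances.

For each candidate, compare |candidate − station| to the reported distance:
Site 1: residuals Seismometer 1 95.2, Seismometer 2 30.0, Seismometer 3 145.1 → max 145.1 km
Site 2: residuals Seismometer 1 34.3, Seismometer 2 15.2, Seismometer 3 47.2 → max 47.2 km
Site 3: residuals Seismometer 1 20.1, Seismometer 2 40.4, Seismometer 3 21.8 → max 40.4 km
Site 4: residuals Seismometer 1 73.0, Seismometer 2 46.4, Seismometer 3 134.8 → max 134.8 km
Site 5: residuals Seismometer 1 0.0, Seismometer 2 0.0, Seismometer 3 0.1 → max 0.1 km
Only Site 5 has all residuals ≈ 0.

Site 5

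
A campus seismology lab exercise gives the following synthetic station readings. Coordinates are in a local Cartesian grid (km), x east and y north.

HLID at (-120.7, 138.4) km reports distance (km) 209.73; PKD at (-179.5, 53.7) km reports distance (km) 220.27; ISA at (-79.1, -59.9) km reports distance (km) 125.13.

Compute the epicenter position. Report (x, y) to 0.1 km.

x ≈ 33.0 km, y ≈ -4.3 km

Circle about each station: (x + 120.7)² + (y − 138.4)² = 209.73²; (x + 179.5)² + (y − 53.7)² = 220.27²; (x + 79.1)² + (y + 59.9)² = 125.13².
Subtracting the HLID equation from the PKD and ISA equations removes the quadratic terms:
-117.6 x − 169.4 y = -3151.31
83.2 x − 396.6 y = 4450.93
Solving the 2×2 system: x ≈ 33.0, y ≈ -4.3 km.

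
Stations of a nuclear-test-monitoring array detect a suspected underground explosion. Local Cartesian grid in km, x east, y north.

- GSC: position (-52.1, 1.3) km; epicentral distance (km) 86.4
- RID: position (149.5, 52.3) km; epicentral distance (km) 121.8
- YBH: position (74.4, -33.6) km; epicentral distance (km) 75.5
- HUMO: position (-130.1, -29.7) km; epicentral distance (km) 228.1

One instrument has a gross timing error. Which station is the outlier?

Solve using three stations at a time. Using GSC, RID, YBH (subtract circle equations pairwise → linear system) gives (x, y) ≈ (30.2, 27.6).
Distances from that point to each station vs reported:
  GSC: calculated 86.4 vs reported 86.4 → residual 0.0 km
  RID: calculated 121.8 vs reported 121.8 → residual 0.0 km
  YBH: calculated 75.5 vs reported 75.5 → residual 0.0 km
  HUMO: calculated 170.3 vs reported 228.1 → residual 57.8 km
GSC, RID, YBH are mutually consistent (residuals ≈ 0); HUMO is off by 57.8 km.

HUMO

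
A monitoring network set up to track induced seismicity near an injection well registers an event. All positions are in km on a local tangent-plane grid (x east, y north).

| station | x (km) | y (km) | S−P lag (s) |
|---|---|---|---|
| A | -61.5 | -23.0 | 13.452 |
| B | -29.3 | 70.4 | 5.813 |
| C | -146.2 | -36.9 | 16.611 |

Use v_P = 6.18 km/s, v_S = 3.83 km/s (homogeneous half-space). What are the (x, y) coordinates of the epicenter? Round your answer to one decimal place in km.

Distance from S−P lag: d = Δt · v_P v_S / (v_P − v_S) = Δt · (6.18·3.83)/(6.18−3.83) ≈ 10.0721·Δt.
So d_A = 135.49, d_B = 58.55, d_C = 167.31 km.
Circle about each station: (x + 61.5)² + (y + 23.0)² = 135.49²; (x + 29.3)² + (y − 70.4)² = 58.55²; (x + 146.2)² + (y + 36.9)² = 167.31².
Subtracting the A equation from the B and C equations removes the quadratic terms:
64.4 x + 186.8 y = 16432.84
-169.4 x − 27.8 y = 8789.70
Solving the 2×2 system: x ≈ -70.3, y ≈ 112.2 km.

x ≈ -70.3 km, y ≈ 112.2 km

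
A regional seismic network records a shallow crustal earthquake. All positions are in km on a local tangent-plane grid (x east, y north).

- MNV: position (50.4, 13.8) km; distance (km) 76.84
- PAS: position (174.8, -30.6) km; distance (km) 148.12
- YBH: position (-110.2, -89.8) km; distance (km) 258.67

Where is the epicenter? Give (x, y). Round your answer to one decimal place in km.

Circle about each station: (x − 50.4)² + (y − 13.8)² = 76.84²; (x − 174.8)² + (y + 30.6)² = 148.12²; (x + 110.2)² + (y + 89.8)² = 258.67².
Subtracting the MNV equation from the PAS and YBH equations removes the quadratic terms:
248.8 x − 88.8 y = 12725.65
-321.2 x − 207.2 y = -43528.30
Solving the 2×2 system: x ≈ 81.2, y ≈ 84.2 km.

x ≈ 81.2 km, y ≈ 84.2 km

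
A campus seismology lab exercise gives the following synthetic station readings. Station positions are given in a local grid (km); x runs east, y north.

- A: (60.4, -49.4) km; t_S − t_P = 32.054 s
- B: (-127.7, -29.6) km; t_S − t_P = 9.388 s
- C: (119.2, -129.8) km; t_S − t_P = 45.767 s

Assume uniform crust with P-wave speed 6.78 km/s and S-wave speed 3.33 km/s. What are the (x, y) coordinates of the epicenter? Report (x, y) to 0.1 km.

Distance from S−P lag: d = Δt · v_P v_S / (v_P − v_S) = Δt · (6.78·3.33)/(6.78−3.33) ≈ 6.5442·Δt.
So d_A = 209.77, d_B = 61.44, d_C = 299.51 km.
Circle about each station: (x − 60.4)² + (y + 49.4)² = 209.77²; (x + 127.7)² + (y + 29.6)² = 61.44²; (x − 119.2)² + (y + 129.8)² = 299.51².
Subtracting pairs of circle equations eliminates x²+y² and gives linear equations (the radical axes):
-376.2 x + 39.6 y = 51323.51
117.6 x − 160.8 y = -20734.63
Solving the 2×2 system: x ≈ -133.1, y ≈ 31.6 km.
Check against A (with the unrounded x, y): √((x − 60.4)²+(y + 49.4)²) = 209.77 ≈ 209.77 km. ✓

-133.1 km east, 31.6 km north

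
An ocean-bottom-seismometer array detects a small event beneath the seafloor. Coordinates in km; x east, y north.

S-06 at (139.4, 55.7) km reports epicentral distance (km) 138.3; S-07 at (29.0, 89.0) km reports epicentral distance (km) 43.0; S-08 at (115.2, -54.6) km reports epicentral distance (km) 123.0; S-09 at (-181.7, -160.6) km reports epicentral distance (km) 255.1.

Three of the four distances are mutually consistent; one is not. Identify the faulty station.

Solve using three stations at a time. Using S-06, S-08, S-09 (subtract circle equations pairwise → linear system) gives (x, y) ≈ (9.5, 8.3).
Distances from that point to each station vs reported:
  S-06: calculated 138.3 vs reported 138.3 → residual 0.0 km
  S-07: calculated 83.0 vs reported 43.0 → residual 40.0 km
  S-08: calculated 123.0 vs reported 123.0 → residual 0.0 km
  S-09: calculated 255.1 vs reported 255.1 → residual 0.0 km
S-06, S-08, S-09 are mutually consistent (residuals ≈ 0); S-07 is off by 40.0 km.

S-07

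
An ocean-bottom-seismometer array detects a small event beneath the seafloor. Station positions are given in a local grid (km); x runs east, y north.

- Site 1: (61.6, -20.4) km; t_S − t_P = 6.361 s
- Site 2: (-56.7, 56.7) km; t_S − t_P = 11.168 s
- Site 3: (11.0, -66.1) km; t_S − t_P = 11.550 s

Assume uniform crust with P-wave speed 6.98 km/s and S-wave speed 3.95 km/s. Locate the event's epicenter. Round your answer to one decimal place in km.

Distance from S−P lag: d = Δt · v_P v_S / (v_P − v_S) = Δt · (6.98·3.95)/(6.98−3.95) ≈ 9.0993·Δt.
So d_Site 1 = 57.88, d_Site 2 = 101.62, d_Site 3 = 105.10 km.
Circle about each station: (x − 61.6)² + (y + 20.4)² = 57.88²; (x + 56.7)² + (y − 56.7)² = 101.62²; (x − 11.0)² + (y + 66.1)² = 105.10².
Subtracting the Site 1 equation from the Site 2 and Site 3 equations removes the quadratic terms:
-236.6 x + 154.2 y = -4757.47
-101.2 x − 91.4 y = -7416.43
Solving the 2×2 system: x ≈ 42.4, y ≈ 34.2 km.

(42.4, 34.2)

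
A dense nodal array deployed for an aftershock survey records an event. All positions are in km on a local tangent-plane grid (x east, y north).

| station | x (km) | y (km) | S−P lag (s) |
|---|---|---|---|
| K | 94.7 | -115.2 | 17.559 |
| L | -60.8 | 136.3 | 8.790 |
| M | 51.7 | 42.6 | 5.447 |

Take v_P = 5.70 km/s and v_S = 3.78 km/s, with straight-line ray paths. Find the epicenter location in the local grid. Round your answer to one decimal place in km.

x ≈ -8.6 km, y ≈ 52.6 km

Distance from S−P lag: d = Δt · v_P v_S / (v_P − v_S) = Δt · (5.70·3.78)/(5.70−3.78) ≈ 11.2219·Δt.
So d_K = 197.04, d_L = 98.64, d_M = 61.13 km.
Circle about each station: (x − 94.7)² + (y + 115.2)² = 197.04²; (x + 60.8)² + (y − 136.3)² = 98.64²; (x − 51.7)² + (y − 42.6)² = 61.13².
Subtracting the K equation from the L and M equations removes the quadratic terms:
-311.0 x + 503.0 y = 29130.11
-86.0 x + 315.6 y = 17336.40
Solving the 2×2 system: x ≈ -8.6, y ≈ 52.6 km.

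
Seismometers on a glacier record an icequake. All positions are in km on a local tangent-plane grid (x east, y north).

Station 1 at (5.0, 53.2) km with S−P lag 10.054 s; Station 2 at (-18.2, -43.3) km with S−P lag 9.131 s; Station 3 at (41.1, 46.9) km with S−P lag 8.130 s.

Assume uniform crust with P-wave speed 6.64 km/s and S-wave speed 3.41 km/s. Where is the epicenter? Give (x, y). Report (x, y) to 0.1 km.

x ≈ 36.4 km, y ≈ -9.9 km

Distance from S−P lag: d = Δt · v_P v_S / (v_P − v_S) = Δt · (6.64·3.41)/(6.64−3.41) ≈ 7.0100·Δt.
So d_Station 1 = 70.48, d_Station 2 = 64.01, d_Station 3 = 56.99 km.
Circle about each station: (x − 5.0)² + (y − 53.2)² = 70.48²; (x + 18.2)² + (y + 43.3)² = 64.01²; (x − 41.1)² + (y − 46.9)² = 56.99².
Subtracting the Station 1 equation from the Station 2 and Station 3 equations removes the quadratic terms:
-46.4 x − 193.0 y = 221.04
72.2 x − 12.6 y = 2753.15
Solving the 2×2 system: x ≈ 36.4, y ≈ -9.9 km.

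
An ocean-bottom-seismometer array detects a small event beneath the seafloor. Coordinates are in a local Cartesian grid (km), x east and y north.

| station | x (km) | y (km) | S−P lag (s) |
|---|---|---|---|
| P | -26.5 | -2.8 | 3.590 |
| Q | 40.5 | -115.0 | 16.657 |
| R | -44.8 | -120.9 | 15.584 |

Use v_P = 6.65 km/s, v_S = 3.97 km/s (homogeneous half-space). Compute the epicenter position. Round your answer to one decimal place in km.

-32.2 km east, 32.1 km north

Distance from S−P lag: d = Δt · v_P v_S / (v_P − v_S) = Δt · (6.65·3.97)/(6.65−3.97) ≈ 9.8509·Δt.
So d_P = 35.36, d_Q = 164.09, d_R = 153.52 km.
Circle about each station: (x + 26.5)² + (y + 2.8)² = 35.36²; (x − 40.5)² + (y + 115.0)² = 164.09²; (x + 44.8)² + (y + 120.9)² = 153.52².
Subtracting the P equation from the Q and R equations removes the quadratic terms:
134.0 x − 224.4 y = -11520.04
-36.6 x − 236.2 y = -6404.30
Solving the 2×2 system: x ≈ -32.2, y ≈ 32.1 km.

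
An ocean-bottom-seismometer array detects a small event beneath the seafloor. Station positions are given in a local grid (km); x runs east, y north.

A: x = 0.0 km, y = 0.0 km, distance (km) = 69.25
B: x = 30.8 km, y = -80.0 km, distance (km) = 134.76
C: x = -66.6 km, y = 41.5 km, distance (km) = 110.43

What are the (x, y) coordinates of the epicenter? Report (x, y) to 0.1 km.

43.1 km east, 54.2 km north

Circle about each station: x² + y² = 69.25²; (x − 30.8)² + (y + 80.0)² = 134.76²; (x + 66.6)² + (y − 41.5)² = 110.43².
Subtracting the A equation from the B and C equations removes the quadratic terms:
61.6 x − 160.0 y = -6016.06
-133.2 x + 83.0 y = -1241.41
Solving the 2×2 system: x ≈ 43.1, y ≈ 54.2 km.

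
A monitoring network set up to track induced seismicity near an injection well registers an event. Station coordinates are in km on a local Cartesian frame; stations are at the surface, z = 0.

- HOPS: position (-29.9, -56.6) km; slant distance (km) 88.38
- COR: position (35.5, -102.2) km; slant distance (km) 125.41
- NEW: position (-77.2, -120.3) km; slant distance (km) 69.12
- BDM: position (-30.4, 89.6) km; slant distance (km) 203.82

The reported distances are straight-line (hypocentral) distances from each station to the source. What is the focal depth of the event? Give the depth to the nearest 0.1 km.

depth ≈ 65.5 km

Each station gives a sphere (x−x_i)² + (y−y_i)² + z² = d_i² (stations at z=0).
Subtracting the HOPS sphere from COR and NEW: z² cancels, leaving linear equations in x and y:
130.8 x − 91.2 y = -309.12
-94.6 x − 127.4 y = 19367.81
Solving: x ≈ -71.397, y ≈ -99.008 km (keep extra digits for the depth step; rounded: -71.4, -99.0).
Then from the HOPS sphere: z² = 88.38² − (x + 29.9)² − (y + 56.6)² with x = -71.397, y = -99.008, so z ≈ 65.503 ≈ 65.5 km.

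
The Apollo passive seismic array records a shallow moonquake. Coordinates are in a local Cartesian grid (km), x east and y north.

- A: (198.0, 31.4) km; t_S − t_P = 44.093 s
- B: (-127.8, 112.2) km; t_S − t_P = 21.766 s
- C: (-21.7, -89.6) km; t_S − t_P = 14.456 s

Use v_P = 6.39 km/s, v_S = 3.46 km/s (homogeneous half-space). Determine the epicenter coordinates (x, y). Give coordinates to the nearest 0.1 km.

(-124.1, -52.0)

Distance from S−P lag: d = Δt · v_P v_S / (v_P − v_S) = Δt · (6.39·3.46)/(6.39−3.46) ≈ 7.5459·Δt.
So d_A = 332.72, d_B = 164.24, d_C = 109.08 km.
Circle about each station: (x − 198.0)² + (y − 31.4)² = 332.72²; (x + 127.8)² + (y − 112.2)² = 164.24²; (x + 21.7)² + (y + 89.6)² = 109.08².
Subtracting pairs of circle equations eliminates x²+y² and gives linear equations (the radical axes):
-651.6 x + 161.6 y = 72459.54
-439.4 x − 242.0 y = 67113.24
Solving the 2×2 system: x ≈ -124.1, y ≈ -52.0 km.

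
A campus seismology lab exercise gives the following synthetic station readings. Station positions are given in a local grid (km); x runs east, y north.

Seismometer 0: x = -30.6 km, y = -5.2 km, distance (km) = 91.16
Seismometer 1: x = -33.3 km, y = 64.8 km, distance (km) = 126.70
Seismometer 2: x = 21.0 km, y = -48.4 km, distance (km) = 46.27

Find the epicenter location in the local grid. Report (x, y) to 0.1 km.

59.0 km east, -22.0 km north

Circle about each station: (x + 30.6)² + (y + 5.2)² = 91.16²; (x + 33.3)² + (y − 64.8)² = 126.70²; (x − 21.0)² + (y + 48.4)² = 46.27².
Subtracting the Seismometer 0 equation from the Seismometer 1 and Seismometer 2 equations removes the quadratic terms:
-5.4 x + 140.0 y = -3398.21
103.2 x − 86.4 y = 7989.39
Solving the 2×2 system: x ≈ 59.0, y ≈ -22.0 km.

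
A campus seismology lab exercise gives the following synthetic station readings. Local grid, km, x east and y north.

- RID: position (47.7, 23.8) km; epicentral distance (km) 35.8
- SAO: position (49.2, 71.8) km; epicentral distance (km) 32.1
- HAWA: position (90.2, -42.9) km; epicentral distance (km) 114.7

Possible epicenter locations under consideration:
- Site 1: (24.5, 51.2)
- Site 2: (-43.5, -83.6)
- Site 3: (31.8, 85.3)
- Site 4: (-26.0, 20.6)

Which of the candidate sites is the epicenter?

Site 1

For each candidate, compare |candidate − station| to the reported distance:
Site 1: residuals RID 0.1, SAO 0.1, HAWA 0.1 → max 0.1 km
Site 2: residuals RID 105.1, SAO 148.8, HAWA 25.1 → max 148.8 km
Site 3: residuals RID 27.7, SAO 10.1, HAWA 26.2 → max 27.7 km
Site 4: residuals RID 38.0, SAO 58.9, HAWA 17.7 → max 58.9 km
Only Site 1 has all residuals ≈ 0.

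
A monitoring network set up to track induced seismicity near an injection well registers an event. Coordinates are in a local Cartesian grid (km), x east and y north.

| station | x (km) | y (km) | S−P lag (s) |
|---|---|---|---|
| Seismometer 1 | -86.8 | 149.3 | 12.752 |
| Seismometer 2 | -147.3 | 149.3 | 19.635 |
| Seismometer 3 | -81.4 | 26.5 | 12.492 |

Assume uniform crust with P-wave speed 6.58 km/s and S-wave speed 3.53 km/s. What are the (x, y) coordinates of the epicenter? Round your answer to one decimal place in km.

Distance from S−P lag: d = Δt · v_P v_S / (v_P − v_S) = Δt · (6.58·3.53)/(6.58−3.53) ≈ 7.6155·Δt.
So d_Seismometer 1 = 97.11, d_Seismometer 2 = 149.53, d_Seismometer 3 = 95.13 km.
Circle about each station: (x + 86.8)² + (y − 149.3)² = 97.11²; (x + 147.3)² + (y − 149.3)² = 149.53²; (x + 81.4)² + (y − 26.5)² = 95.13².
Subtracting the Seismometer 1 equation from the Seismometer 2 and Seismometer 3 equations removes the quadratic terms:
-121.0 x + 0.0 y = 1234.18
10.8 x − 245.6 y = -22115.88
Solving the 2×2 system: x ≈ -10.2, y ≈ 89.6 km.

-10.2 km east, 89.6 km north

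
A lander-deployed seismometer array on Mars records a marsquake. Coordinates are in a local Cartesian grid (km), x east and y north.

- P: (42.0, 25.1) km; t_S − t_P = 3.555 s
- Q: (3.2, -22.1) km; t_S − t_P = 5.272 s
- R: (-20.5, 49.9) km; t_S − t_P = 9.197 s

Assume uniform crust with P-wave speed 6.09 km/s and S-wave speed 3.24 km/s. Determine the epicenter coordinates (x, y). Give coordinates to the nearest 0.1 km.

26.0 km east, 6.4 km north

Distance from S−P lag: d = Δt · v_P v_S / (v_P − v_S) = Δt · (6.09·3.24)/(6.09−3.24) ≈ 6.9234·Δt.
So d_P = 24.61, d_Q = 36.50, d_R = 63.67 km.
Circle about each station: (x − 42.0)² + (y − 25.1)² = 24.61²; (x − 3.2)² + (y + 22.1)² = 36.50²; (x + 20.5)² + (y − 49.9)² = 63.67².
Subtracting pairs of circle equations eliminates x²+y² and gives linear equations (the radical axes):
-77.6 x − 94.4 y = -2621.96
-125.0 x + 49.6 y = -2931.97
Solving the 2×2 system: x ≈ 26.0, y ≈ 6.4 km.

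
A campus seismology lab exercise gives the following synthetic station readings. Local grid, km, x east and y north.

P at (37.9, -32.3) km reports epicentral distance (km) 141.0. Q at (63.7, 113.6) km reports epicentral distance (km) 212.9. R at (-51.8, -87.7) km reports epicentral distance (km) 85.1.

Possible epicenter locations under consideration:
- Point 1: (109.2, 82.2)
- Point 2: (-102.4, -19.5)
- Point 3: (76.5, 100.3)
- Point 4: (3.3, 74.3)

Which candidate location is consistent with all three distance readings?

Point 2

For each candidate, compare |candidate − station| to the reported distance:
Point 1: residuals P 6.1, Q 157.6, R 149.0 → max 157.6 km
Point 2: residuals P 0.1, Q 0.1, R 0.2 → max 0.2 km
Point 3: residuals P 2.9, Q 194.4, R 142.5 → max 194.4 km
Point 4: residuals P 28.9, Q 140.8, R 86.0 → max 140.8 km
Only Point 2 has all residuals ≈ 0.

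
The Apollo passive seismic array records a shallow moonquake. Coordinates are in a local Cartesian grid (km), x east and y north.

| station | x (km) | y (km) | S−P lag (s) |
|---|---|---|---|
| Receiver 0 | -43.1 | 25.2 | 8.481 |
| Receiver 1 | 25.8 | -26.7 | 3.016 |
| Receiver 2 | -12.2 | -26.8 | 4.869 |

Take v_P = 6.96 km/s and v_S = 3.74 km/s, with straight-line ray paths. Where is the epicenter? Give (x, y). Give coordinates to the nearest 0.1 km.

Distance from S−P lag: d = Δt · v_P v_S / (v_P − v_S) = Δt · (6.96·3.74)/(6.96−3.74) ≈ 8.0840·Δt.
So d_Receiver 0 = 68.56, d_Receiver 1 = 24.38, d_Receiver 2 = 39.36 km.
Circle about each station: (x + 43.1)² + (y − 25.2)² = 68.56²; (x − 25.8)² + (y + 26.7)² = 24.38²; (x + 12.2)² + (y + 26.8)² = 39.36².
Subtracting the Receiver 0 equation from the Receiver 1 and Receiver 2 equations removes the quadratic terms:
137.8 x − 103.8 y = 2991.97
61.8 x − 104.0 y = 1525.69
Solving the 2×2 system: x ≈ 19.3, y ≈ -3.2 km.

(19.3, -3.2)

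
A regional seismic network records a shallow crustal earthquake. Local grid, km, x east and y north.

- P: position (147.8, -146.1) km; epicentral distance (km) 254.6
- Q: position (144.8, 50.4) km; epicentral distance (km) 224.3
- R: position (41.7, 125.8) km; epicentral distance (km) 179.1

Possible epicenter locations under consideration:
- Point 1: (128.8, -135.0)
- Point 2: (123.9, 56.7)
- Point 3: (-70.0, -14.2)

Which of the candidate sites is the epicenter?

For each candidate, compare |candidate − station| to the reported distance:
Point 1: residuals P 232.6, Q 38.2, R 95.9 → max 232.6 km
Point 2: residuals P 50.4, Q 202.5, R 71.7 → max 202.5 km
Point 3: residuals P 0.0, Q 0.0, R 0.0 → max 0.0 km
Only Point 3 has all residuals ≈ 0.

Point 3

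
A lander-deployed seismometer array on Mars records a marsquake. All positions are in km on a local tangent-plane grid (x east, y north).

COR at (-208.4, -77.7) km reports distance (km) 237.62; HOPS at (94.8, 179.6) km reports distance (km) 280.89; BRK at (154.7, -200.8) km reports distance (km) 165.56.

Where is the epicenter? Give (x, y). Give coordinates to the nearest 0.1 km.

Circle about each station: (x + 208.4)² + (y + 77.7)² = 237.62²; (x − 94.8)² + (y − 179.6)² = 280.89²; (x − 154.7)² + (y + 200.8)² = 165.56².
Subtracting the COR equation from the HOPS and BRK equations removes the quadratic terms:
606.4 x + 514.6 y = -30660.58
726.2 x − 246.2 y = 43838.03
Solving the 2×2 system: x ≈ 28.7, y ≈ -93.4 km.
Check against COR (with the unrounded x, y): √((x + 208.4)²+(y + 77.7)²) = 237.62 ≈ 237.62 km. ✓

x ≈ 28.7 km, y ≈ -93.4 km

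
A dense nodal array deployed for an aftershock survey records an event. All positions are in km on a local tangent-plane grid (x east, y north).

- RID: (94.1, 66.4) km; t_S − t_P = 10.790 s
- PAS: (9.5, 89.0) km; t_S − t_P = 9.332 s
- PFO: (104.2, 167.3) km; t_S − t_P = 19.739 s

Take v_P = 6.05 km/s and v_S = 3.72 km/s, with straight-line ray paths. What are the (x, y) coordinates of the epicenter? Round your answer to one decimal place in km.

(14.6, -1.0)

Distance from S−P lag: d = Δt · v_P v_S / (v_P − v_S) = Δt · (6.05·3.72)/(6.05−3.72) ≈ 9.6592·Δt.
So d_RID = 104.22, d_PAS = 90.14, d_PFO = 190.66 km.
Circle about each station: (x − 94.1)² + (y − 66.4)² = 104.22²; (x − 9.5)² + (y − 89.0)² = 90.14²; (x − 104.2)² + (y − 167.3)² = 190.66².
Subtracting pairs of circle equations eliminates x²+y² and gives linear equations (the radical axes):
-169.2 x + 45.2 y = -2515.93
20.2 x + 201.8 y = 93.73
Solving the 2×2 system: x ≈ 14.6, y ≈ -1.0 km.
Check against RID (with the unrounded x, y): √((x − 94.1)²+(y − 66.4)²) = 104.22 ≈ 104.22 km. ✓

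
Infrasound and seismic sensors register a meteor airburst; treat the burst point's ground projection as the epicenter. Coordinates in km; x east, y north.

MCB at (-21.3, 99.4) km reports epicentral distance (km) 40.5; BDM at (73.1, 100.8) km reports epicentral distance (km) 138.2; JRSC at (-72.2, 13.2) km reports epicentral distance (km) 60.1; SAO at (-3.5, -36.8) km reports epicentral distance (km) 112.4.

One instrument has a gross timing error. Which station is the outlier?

Solve using three stations at a time. Using MCB, JRSC, SAO (subtract circle equations pairwise → linear system) gives (x, y) ≈ (-46.0, 67.3).
Distances from that point to each station vs reported:
  MCB: calculated 40.5 vs reported 40.5 → residual 0.0 km
  BDM: calculated 123.7 vs reported 138.2 → residual 14.5 km
  JRSC: calculated 60.1 vs reported 60.1 → residual 0.0 km
  SAO: calculated 112.4 vs reported 112.4 → residual 0.0 km
MCB, JRSC, SAO are mutually consistent (residuals ≈ 0); BDM is off by 14.5 km.

BDM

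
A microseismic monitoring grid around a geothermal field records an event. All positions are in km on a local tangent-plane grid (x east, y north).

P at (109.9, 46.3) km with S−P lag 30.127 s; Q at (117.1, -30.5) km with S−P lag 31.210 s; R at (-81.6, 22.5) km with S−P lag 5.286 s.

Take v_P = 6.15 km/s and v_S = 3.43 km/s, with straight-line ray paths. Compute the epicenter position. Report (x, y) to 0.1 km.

x ≈ -121.2 km, y ≈ 11.9 km

Distance from S−P lag: d = Δt · v_P v_S / (v_P − v_S) = Δt · (6.15·3.43)/(6.15−3.43) ≈ 7.7553·Δt.
So d_P = 233.64, d_Q = 242.04, d_R = 40.99 km.
Circle about each station: (x − 109.9)² + (y − 46.3)² = 233.64²; (x − 117.1)² + (y + 30.5)² = 242.04²; (x + 81.6)² + (y − 22.5)² = 40.99².
Subtracting the P equation from the Q and R equations removes the quadratic terms:
14.4 x − 153.6 y = -3574.75
-383.0 x − 47.6 y = 45850.58
Solving the 2×2 system: x ≈ -121.2, y ≈ 11.9 km.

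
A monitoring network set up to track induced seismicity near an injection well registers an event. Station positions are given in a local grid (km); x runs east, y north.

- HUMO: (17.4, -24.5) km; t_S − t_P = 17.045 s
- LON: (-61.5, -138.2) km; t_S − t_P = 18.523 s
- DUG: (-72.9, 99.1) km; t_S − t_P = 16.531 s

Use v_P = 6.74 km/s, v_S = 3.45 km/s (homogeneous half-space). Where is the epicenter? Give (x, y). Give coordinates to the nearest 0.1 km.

Distance from S−P lag: d = Δt · v_P v_S / (v_P − v_S) = Δt · (6.74·3.45)/(6.74−3.45) ≈ 7.0678·Δt.
So d_HUMO = 120.47, d_LON = 130.92, d_DUG = 116.84 km.
Circle about each station: (x − 17.4)² + (y + 24.5)² = 120.47²; (x + 61.5)² + (y + 138.2)² = 130.92²; (x + 72.9)² + (y − 99.1)² = 116.84².
Subtracting pairs of circle equations eliminates x²+y² and gives linear equations (the radical axes):
-157.8 x − 227.4 y = 19351.45
-180.6 x + 247.2 y = 15093.65
Solving the 2×2 system: x ≈ -102.6, y ≈ -13.9 km.
Check against HUMO (with the unrounded x, y): √((x − 17.4)²+(y + 24.5)²) = 120.47 ≈ 120.47 km. ✓

-102.6 km east, -13.9 km north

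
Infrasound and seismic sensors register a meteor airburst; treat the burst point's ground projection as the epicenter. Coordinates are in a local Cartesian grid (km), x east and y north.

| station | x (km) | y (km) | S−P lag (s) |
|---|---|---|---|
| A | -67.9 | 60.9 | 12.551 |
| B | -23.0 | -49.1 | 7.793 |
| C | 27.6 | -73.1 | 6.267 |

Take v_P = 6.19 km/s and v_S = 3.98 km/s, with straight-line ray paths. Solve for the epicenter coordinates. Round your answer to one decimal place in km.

Distance from S−P lag: d = Δt · v_P v_S / (v_P − v_S) = Δt · (6.19·3.98)/(6.19−3.98) ≈ 11.1476·Δt.
So d_A = 139.91, d_B = 86.87, d_C = 69.86 km.
Circle about each station: (x + 67.9)² + (y − 60.9)² = 139.91²; (x + 23.0)² + (y + 49.1)² = 86.87²; (x − 27.6)² + (y + 73.1)² = 69.86².
Subtracting the A equation from the B and C equations removes the quadratic terms:
89.8 x − 220.0 y = 6649.00
191.0 x − 268.0 y = 12480.54
Solving the 2×2 system: x ≈ 53.7, y ≈ -8.3 km.
Check against A (with the unrounded x, y): √((x + 67.9)²+(y − 60.9)²) = 139.90 ≈ 139.91 km. ✓

53.7 km east, -8.3 km north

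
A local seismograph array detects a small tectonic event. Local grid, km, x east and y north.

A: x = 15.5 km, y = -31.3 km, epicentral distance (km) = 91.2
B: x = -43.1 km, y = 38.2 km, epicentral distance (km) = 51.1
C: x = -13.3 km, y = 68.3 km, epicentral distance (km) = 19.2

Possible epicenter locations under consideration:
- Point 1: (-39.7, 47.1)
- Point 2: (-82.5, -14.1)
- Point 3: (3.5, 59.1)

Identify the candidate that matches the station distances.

For each candidate, compare |candidate − station| to the reported distance:
Point 1: residuals A 4.7, B 41.6, C 14.7 → max 41.6 km
Point 2: residuals A 8.3, B 14.4, C 88.4 → max 88.4 km
Point 3: residuals A 0.0, B 0.0, C 0.0 → max 0.0 km
Only Point 3 has all residuals ≈ 0.

Point 3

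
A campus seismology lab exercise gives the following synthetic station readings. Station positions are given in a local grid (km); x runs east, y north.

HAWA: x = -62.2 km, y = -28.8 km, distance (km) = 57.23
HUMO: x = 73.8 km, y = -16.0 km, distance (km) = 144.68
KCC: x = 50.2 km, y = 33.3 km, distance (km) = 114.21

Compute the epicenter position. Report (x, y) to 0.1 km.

Circle about each station: (x + 62.2)² + (y + 28.8)² = 57.23²; (x − 73.8)² + (y + 16.0)² = 144.68²; (x − 50.2)² + (y − 33.3)² = 114.21².
Subtracting the HAWA equation from the HUMO and KCC equations removes the quadratic terms:
272.0 x + 25.6 y = -16652.87
224.8 x + 124.2 y = -10838.00
Solving the 2×2 system: x ≈ -63.9, y ≈ 28.4 km.
Check against HAWA (with the unrounded x, y): √((x + 62.2)²+(y + 28.8)²) = 57.21 ≈ 57.23 km. ✓

(-63.9, 28.4)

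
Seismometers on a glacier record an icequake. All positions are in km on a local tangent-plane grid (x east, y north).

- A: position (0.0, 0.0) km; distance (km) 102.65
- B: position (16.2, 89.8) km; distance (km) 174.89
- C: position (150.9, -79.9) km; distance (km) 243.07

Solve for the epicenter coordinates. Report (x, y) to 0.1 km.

Circle about each station: x² + y² = 102.65²; (x − 16.2)² + (y − 89.8)² = 174.89²; (x − 150.9)² + (y + 79.9)² = 243.07².
Subtracting the A equation from the B and C equations removes the quadratic terms:
32.4 x + 179.6 y = -11723.01
301.8 x − 159.8 y = -19391.18
Solving the 2×2 system: x ≈ -90.2, y ≈ -49.0 km.

(-90.2, -49.0)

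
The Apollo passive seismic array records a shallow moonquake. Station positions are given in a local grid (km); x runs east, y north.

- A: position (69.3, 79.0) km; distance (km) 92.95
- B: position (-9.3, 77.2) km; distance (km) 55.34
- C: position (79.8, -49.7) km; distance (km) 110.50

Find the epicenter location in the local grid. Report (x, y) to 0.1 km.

Circle about each station: (x − 69.3)² + (y − 79.0)² = 92.95²; (x + 9.3)² + (y − 77.2)² = 55.34²; (x − 79.8)² + (y + 49.7)² = 110.50².
Subtracting pairs of circle equations eliminates x²+y² and gives linear equations (the radical axes):
-157.2 x − 3.6 y = 580.03
21.0 x − 257.4 y = -5775.91
Solving the 2×2 system: x ≈ -4.2, y ≈ 22.1 km.

-4.2 km east, 22.1 km north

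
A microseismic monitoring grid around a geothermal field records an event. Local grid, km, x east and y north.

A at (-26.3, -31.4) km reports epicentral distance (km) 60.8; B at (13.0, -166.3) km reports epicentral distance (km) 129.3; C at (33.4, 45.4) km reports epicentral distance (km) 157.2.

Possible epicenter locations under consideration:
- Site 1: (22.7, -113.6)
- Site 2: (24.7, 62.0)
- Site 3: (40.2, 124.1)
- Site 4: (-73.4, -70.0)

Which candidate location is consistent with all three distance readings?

For each candidate, compare |candidate − station| to the reported distance:
Site 1: residuals A 34.9, B 75.7, C 2.2 → max 75.7 km
Site 2: residuals A 45.6, B 99.3, C 138.5 → max 138.5 km
Site 3: residuals A 108.3, B 162.4, C 78.2 → max 162.4 km
Site 4: residuals A 0.1, B 0.1, C 0.0 → max 0.1 km
Only Site 4 has all residuals ≈ 0.

Site 4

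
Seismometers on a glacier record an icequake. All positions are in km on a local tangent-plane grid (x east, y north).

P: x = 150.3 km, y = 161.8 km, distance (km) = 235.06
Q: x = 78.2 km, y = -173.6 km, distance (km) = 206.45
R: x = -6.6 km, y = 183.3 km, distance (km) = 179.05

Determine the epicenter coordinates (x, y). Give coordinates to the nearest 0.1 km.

x ≈ -25.0 km, y ≈ 5.2 km

Circle about each station: (x − 150.3)² + (y − 161.8)² = 235.06²; (x − 78.2)² + (y + 173.6)² = 206.45²; (x + 6.6)² + (y − 183.3)² = 179.05².
Subtracting the P equation from the Q and R equations removes the quadratic terms:
-144.2 x − 670.8 y = 114.47
-313.8 x + 43.0 y = 8067.42
Solving the 2×2 system: x ≈ -25.0, y ≈ 5.2 km.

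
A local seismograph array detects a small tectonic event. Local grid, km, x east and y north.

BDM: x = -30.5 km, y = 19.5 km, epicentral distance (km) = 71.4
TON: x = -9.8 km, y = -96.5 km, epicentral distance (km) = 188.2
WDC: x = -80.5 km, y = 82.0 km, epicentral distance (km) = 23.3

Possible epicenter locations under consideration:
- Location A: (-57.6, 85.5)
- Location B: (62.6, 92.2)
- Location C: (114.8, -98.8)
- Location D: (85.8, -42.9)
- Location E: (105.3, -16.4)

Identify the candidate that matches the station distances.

Location A

For each candidate, compare |candidate − station| to the reported distance:
Location A: residuals BDM 0.1, TON 0.0, WDC 0.1 → max 0.1 km
Location B: residuals BDM 46.7, TON 13.9, WDC 120.2 → max 120.2 km
Location C: residuals BDM 116.0, TON 63.6, WDC 242.8 → max 242.8 km
Location D: residuals BDM 60.6, TON 78.6, WDC 184.7 → max 184.7 km
Location E: residuals BDM 69.1, TON 48.0, WDC 186.9 → max 186.9 km
Only Location A has all residuals ≈ 0.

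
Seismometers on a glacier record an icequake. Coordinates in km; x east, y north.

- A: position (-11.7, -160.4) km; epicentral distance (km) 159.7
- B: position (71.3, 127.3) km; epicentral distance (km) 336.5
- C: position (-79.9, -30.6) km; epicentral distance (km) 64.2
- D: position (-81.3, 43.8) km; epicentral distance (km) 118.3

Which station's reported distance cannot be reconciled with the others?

B

Solve using three stations at a time. Using A, C, D (subtract circle equations pairwise → linear system) gives (x, y) ≈ (-136.5, -60.8).
Distances from that point to each station vs reported:
  A: calculated 159.7 vs reported 159.7 → residual 0.0 km
  B: calculated 280.3 vs reported 336.5 → residual 56.2 km
  C: calculated 64.2 vs reported 64.2 → residual 0.0 km
  D: calculated 118.3 vs reported 118.3 → residual 0.0 km
A, C, D are mutually consistent (residuals ≈ 0); B is off by 56.2 km.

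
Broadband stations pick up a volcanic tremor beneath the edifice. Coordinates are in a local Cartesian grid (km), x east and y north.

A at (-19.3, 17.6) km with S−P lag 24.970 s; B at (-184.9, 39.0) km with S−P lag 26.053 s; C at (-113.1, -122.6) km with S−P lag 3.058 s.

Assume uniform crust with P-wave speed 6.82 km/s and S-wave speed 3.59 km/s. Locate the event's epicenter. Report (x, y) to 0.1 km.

Distance from S−P lag: d = Δt · v_P v_S / (v_P − v_S) = Δt · (6.82·3.59)/(6.82−3.59) ≈ 7.5801·Δt.
So d_A = 189.28, d_B = 197.48, d_C = 23.18 km.
Circle about each station: (x + 19.3)² + (y − 17.6)² = 189.28²; (x + 184.9)² + (y − 39.0)² = 197.48²; (x + 113.1)² + (y + 122.6)² = 23.18².
Subtracting the A equation from the B and C equations removes the quadratic terms:
-331.2 x + 42.8 y = 31855.33
-187.6 x − 280.4 y = 62429.73
Solving the 2×2 system: x ≈ -115.0, y ≈ -145.7 km.

-115.0 km east, -145.7 km north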